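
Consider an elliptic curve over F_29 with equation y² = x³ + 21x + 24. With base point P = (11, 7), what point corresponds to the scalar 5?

Double-and-add on 5 = (101)₂. Start with P = (11, 7) for the leading 1-bit.
double: tangent at (11, 7): λ = (3·11² + 21)/(2·7) ≡ 7/14. 14⁻¹ ≡ 27 (mod 29), so λ ≡ 7·27 ≡ 15.
  x = λ² - 11 - 11 = 225 - 22 ≡ 0; y = λ·(11 - 0) - 7 ≡ 13. → (0, 13)
double: tangent at (0, 13): λ = (3·0² + 21)/(2·13) ≡ 21/26. 26⁻¹ ≡ 19 (mod 29), so λ ≡ 21·19 ≡ 22.
  x = λ² - 0 - 0 = 484 - 0 ≡ 20; y = λ·(0 - 20) - 13 ≡ 11. → (20, 11)
add P: (20, 11) + (11, 7). λ = (7 - 11)/(11 - 20) ≡ 25/20 mod 29. 20⁻¹ ≡ 16 (mod 29), so λ ≡ 23.
  x = λ² - 20 - 11 = 529 - 31 ≡ 5; y = λ·(20 - 5) - 11 ≡ 15. → (5, 15)

(5, 15)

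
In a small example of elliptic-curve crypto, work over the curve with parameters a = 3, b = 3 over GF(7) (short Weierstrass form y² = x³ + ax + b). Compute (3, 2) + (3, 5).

O

The two points share x = 3 and their y-coordinates satisfy 2 + 5 ≡ 0 (mod 7), so they are inverses. Their sum is the point at infinity.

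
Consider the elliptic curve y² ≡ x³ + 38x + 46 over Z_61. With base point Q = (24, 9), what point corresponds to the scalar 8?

Repeated addition: build up to 8Q.
2Q: tangent at (24, 9): λ = (3·24² + 38)/(2·9) ≡ 58/18. 18⁻¹ ≡ 17 (mod 61), so λ ≡ 58·17 ≡ 10.
  x = λ² - 24 - 24 = 100 - 48 ≡ 52; y = λ·(24 - 52) - 9 ≡ 16. → (52, 16)
3Q: (52, 16) + (24, 9). λ = (9 - 16)/(24 - 52) ≡ 54/33 mod 61. 33⁻¹ ≡ 37 (mod 61), so λ ≡ 46.
  x = λ² - 52 - 24 = 2116 - 76 ≡ 27; y = λ·(52 - 27) - 16 ≡ 36. → (27, 36)
4Q: (27, 36) + (24, 9). λ = (9 - 36)/(24 - 27) ≡ 34/58 mod 61. 58⁻¹ ≡ 20 (mod 61), so λ ≡ 9.
  x = λ² - 27 - 24 = 81 - 51 ≡ 30; y = λ·(27 - 30) - 36 ≡ 59. → (30, 59)
5Q: (30, 59) + (24, 9). λ = (9 - 59)/(24 - 30) ≡ 11/55 mod 61. 55⁻¹ ≡ 10 (mod 61), so λ ≡ 49.
  x = λ² - 30 - 24 = 2401 - 54 ≡ 29; y = λ·(30 - 29) - 59 ≡ 51. → (29, 51)
6Q: (29, 51) + (24, 9). λ = (9 - 51)/(24 - 29) ≡ 19/56 mod 61. 56⁻¹ ≡ 12 (mod 61) since 56·12 = 672 ≡ 1, so λ ≡ 45.
  x = λ² - 29 - 24 = 2025 - 53 ≡ 20; y = λ·(29 - 20) - 51 ≡ 49. → (20, 49)
7Q: (20, 49) + (24, 9). λ = (9 - 49)/(24 - 20) ≡ 21/4 mod 61. 4⁻¹ ≡ 46 (mod 61) since 4·46 = 184 ≡ 1, so λ ≡ 51.
  x = λ² - 20 - 24 = 2601 - 44 ≡ 56; y = λ·(20 - 56) - 49 ≡ 6. → (56, 6)
8Q: (56, 6) + (24, 9). λ = (9 - 6)/(24 - 56) ≡ 3/29 mod 61. 29⁻¹ ≡ 40 (mod 61), so λ ≡ 59.
  x = λ² - 56 - 24 = 3481 - 80 ≡ 46; y = λ·(56 - 46) - 6 ≡ 35. → (46, 35)

(46, 35)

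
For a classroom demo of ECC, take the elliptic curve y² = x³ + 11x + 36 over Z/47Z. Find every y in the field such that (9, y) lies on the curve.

21, 26

x³ + 11x + 36 = 864 ≡ 18 (mod 47).
Square roots of 18 mod 47: 21 and 26 (since 21² = 441 ≡ 18).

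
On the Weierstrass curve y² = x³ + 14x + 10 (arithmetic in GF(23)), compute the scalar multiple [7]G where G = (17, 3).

Repeated addition: build up to 7G.
2G: tangent at (17, 3): λ = (3·17² + 14)/(2·3) ≡ 7/6. 6⁻¹ ≡ 4 (mod 23), so λ ≡ 7·4 ≡ 5.
  x = λ² - 17 - 17 = 25 - 34 ≡ 14; y = λ·(17 - 14) - 3 ≡ 12. → (14, 12)
3G: (14, 12) + (17, 3). λ = (3 - 12)/(17 - 14) ≡ 14/3 mod 23. 3⁻¹ ≡ 8 (mod 23) since 3·8 = 24 ≡ 1, so λ ≡ 20.
  x = λ² - 14 - 17 = 400 - 31 ≡ 1; y = λ·(14 - 1) - 12 ≡ 18. → (1, 18)
4G: (1, 18) + (17, 3). λ = (3 - 18)/(17 - 1) ≡ 8/16 mod 23. 16⁻¹ ≡ 13 (mod 23) since 16·13 = 208 ≡ 1, so λ ≡ 12.
  x = λ² - 1 - 17 = 144 - 18 ≡ 11; y = λ·(1 - 11) - 18 ≡ 0. → (11, 0)
5G: (11, 0) + (17, 3). λ = (3 - 0)/(17 - 11) ≡ 3/6 mod 23. 6⁻¹ ≡ 4 (mod 23), so λ ≡ 12.
  x = λ² - 11 - 17 = 144 - 28 ≡ 1; y = λ·(11 - 1) - 0 ≡ 5. → (1, 5)
6G: (1, 5) + (17, 3). λ = (3 - 5)/(17 - 1) ≡ 21/16 mod 23. 16⁻¹ ≡ 13 (mod 23), so λ ≡ 20.
  x = λ² - 1 - 17 = 400 - 18 ≡ 14; y = λ·(1 - 14) - 5 ≡ 11. → (14, 11)
7G: (14, 11) + (17, 3). λ = (3 - 11)/(17 - 14) ≡ 15/3 mod 23. 3⁻¹ ≡ 8 (mod 23), so λ ≡ 5.
  x = λ² - 14 - 17 = 25 - 31 ≡ 17; y = λ·(14 - 17) - 11 ≡ 20. → (17, 20)

(17, 20)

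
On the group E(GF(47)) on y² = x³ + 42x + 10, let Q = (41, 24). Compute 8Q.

(41, 24)

Repeated addition: build up to 8Q.
2Q: tangent at (41, 24): λ = (3·41² + 42)/(2·24) ≡ 9/1. 1⁻¹ ≡ 1 (mod 47), so λ ≡ 9·1 ≡ 9.
  x = λ² - 41 - 41 = 81 - 82 ≡ 46; y = λ·(41 - 46) - 24 ≡ 25. → (46, 25)
3Q: (46, 25) + (41, 24). λ = (24 - 25)/(41 - 46) ≡ 46/42 mod 47. 42⁻¹ ≡ 28 (mod 47), so λ ≡ 19.
  x = λ² - 46 - 41 = 361 - 87 ≡ 39; y = λ·(46 - 39) - 25 ≡ 14. → (39, 14)
4Q: (39, 14) + (41, 24). λ = (24 - 14)/(41 - 39) ≡ 10/2 mod 47. 2⁻¹ ≡ 24 (mod 47), so λ ≡ 5.
  x = λ² - 39 - 41 = 25 - 80 ≡ 39; y = λ·(39 - 39) - 14 ≡ 33. → (39, 33)
5Q: (39, 33) + (41, 24). λ = (24 - 33)/(41 - 39) ≡ 38/2 mod 47. 2⁻¹ ≡ 24 (mod 47), so λ ≡ 19.
  x = λ² - 39 - 41 = 361 - 80 ≡ 46; y = λ·(39 - 46) - 33 ≡ 22. → (46, 22)
6Q: (46, 22) + (41, 24). λ = (24 - 22)/(41 - 46) ≡ 2/42 mod 47. 42⁻¹ ≡ 28 (mod 47) since 42·28 = 1176 ≡ 1, so λ ≡ 9.
  x = λ² - 46 - 41 = 81 - 87 ≡ 41; y = λ·(46 - 41) - 22 ≡ 23. → (41, 23)
7Q: (41, 23) + (41, 24): same x and y₁ ≡ -y₂, so the sum is O.
8Q: O + (41, 24) = (41, 24) (identity).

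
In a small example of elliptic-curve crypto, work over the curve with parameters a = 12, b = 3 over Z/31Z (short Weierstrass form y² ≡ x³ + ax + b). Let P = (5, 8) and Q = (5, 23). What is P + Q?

O

The two points share x = 5 and their y-coordinates satisfy 8 + 23 ≡ 0 (mod 31), so they are inverses. Their sum is 𝒪.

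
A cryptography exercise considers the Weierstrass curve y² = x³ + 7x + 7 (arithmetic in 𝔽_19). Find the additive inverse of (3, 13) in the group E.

-(3, 13) = (3, -13 mod 19) = (3, 6).

(3, 6)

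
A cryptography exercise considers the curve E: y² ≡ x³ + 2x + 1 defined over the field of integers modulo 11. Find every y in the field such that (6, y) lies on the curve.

x³ + 2x + 1 = 229 ≡ 9 (mod 11).
Square roots of 9 mod 11: 3 and 8 (since 3² = 9 ≡ 9).

3, 8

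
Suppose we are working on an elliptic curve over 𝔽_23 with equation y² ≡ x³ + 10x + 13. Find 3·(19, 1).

Write G = (19, 1).
Repeated addition: build up to 3G.
2G: tangent at (19, 1): λ = (3·19² + 10)/(2·1) ≡ 12/2. 2⁻¹ ≡ 12 (mod 23), so λ ≡ 12·12 ≡ 6.
  x = λ² - 19 - 19 = 36 - 38 ≡ 21; y = λ·(19 - 21) - 1 ≡ 10. → (21, 10)
3G: (21, 10) + (19, 1). λ = (1 - 10)/(19 - 21) ≡ 14/21 mod 23. 21⁻¹ ≡ 11 (mod 23), so λ ≡ 16.
  x = λ² - 21 - 19 = 256 - 40 ≡ 9; y = λ·(21 - 9) - 10 ≡ 21. → (9, 21)

(9, 21)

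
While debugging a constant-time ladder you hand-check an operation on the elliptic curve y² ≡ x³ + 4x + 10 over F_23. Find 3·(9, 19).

Write Q = (9, 19).
Repeated addition: build up to 3Q.
2Q: tangent at (9, 19): λ = (3·9² + 4)/(2·19) ≡ 17/15. 15⁻¹ ≡ 20 (mod 23) since 15·20 = 300 ≡ 1, so λ ≡ 17·20 ≡ 18.
  x = λ² - 9 - 9 = 324 - 18 ≡ 7; y = λ·(9 - 7) - 19 ≡ 17. → (7, 17)
3Q: (7, 17) + (9, 19). λ = (19 - 17)/(9 - 7) ≡ 2/2 mod 23. 2⁻¹ ≡ 12 (mod 23) since 2·12 = 24 ≡ 1, so λ ≡ 1.
  x = λ² - 7 - 9 = 1 - 16 ≡ 8; y = λ·(7 - 8) - 17 ≡ 5. → (8, 5)

(8, 5)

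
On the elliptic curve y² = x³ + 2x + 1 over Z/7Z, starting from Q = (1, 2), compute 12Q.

(0, 1)

Double-and-add on 12 = (1100)₂. Start with Q = (1, 2) for the leading 1-bit.
double: tangent at (1, 2): λ = (3·1² + 2)/(2·2) ≡ 5/4. 4⁻¹ ≡ 2 (mod 7), so λ ≡ 5·2 ≡ 3.
  x = λ² - 1 - 1 = 9 - 2 ≡ 0; y = λ·(1 - 0) - 2 ≡ 1. → (0, 1)
add Q: (0, 1) + (1, 2). λ = (2 - 1)/(1 - 0) ≡ 1/1 mod 7. 1⁻¹ ≡ 1 (mod 7) since 1·1 = 1 ≡ 1, so λ ≡ 1.
  x = λ² - 0 - 1 = 1 - 1 ≡ 0; y = λ·(0 - 0) - 1 ≡ 6. → (0, 6)
double: tangent at (0, 6): λ = (3·0² + 2)/(2·6) ≡ 2/5. 5⁻¹ ≡ 3 (mod 7), so λ ≡ 2·3 ≡ 6.
  x = λ² - 0 - 0 = 36 - 0 ≡ 1; y = λ·(0 - 1) - 6 ≡ 2. → (1, 2)
double: tangent at (1, 2): λ = (3·1² + 2)/(2·2) ≡ 5/4. 4⁻¹ ≡ 2 (mod 7) since 4·2 = 8 ≡ 1, so λ ≡ 5·2 ≡ 3.
  x = λ² - 1 - 1 = 9 - 2 ≡ 0; y = λ·(1 - 0) - 2 ≡ 1. → (0, 1)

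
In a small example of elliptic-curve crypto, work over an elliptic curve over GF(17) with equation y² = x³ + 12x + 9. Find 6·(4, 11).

Write G = (4, 11).
Double-and-add on 6 = (110)₂. Start with G = (4, 11) for the leading 1-bit.
double: tangent at (4, 11): λ = (3·4² + 12)/(2·11) ≡ 9/5. 5⁻¹ ≡ 7 (mod 17), so λ ≡ 9·7 ≡ 12.
  x = λ² - 4 - 4 = 144 - 8 ≡ 0; y = λ·(4 - 0) - 11 ≡ 3. → (0, 3)
add G: (0, 3) + (4, 11). λ = (11 - 3)/(4 - 0) ≡ 8/4 mod 17. 4⁻¹ ≡ 13 (mod 17) since 4·13 = 52 ≡ 1, so λ ≡ 2.
  x = λ² - 0 - 4 = 4 - 4 ≡ 0; y = λ·(0 - 0) - 3 ≡ 14. → (0, 14)
double: tangent at (0, 14): λ = (3·0² + 12)/(2·14) ≡ 12/11. 11⁻¹ ≡ 14 (mod 17), so λ ≡ 12·14 ≡ 15.
  x = λ² - 0 - 0 = 225 - 0 ≡ 4; y = λ·(0 - 4) - 14 ≡ 11. → (4, 11)

(4, 11)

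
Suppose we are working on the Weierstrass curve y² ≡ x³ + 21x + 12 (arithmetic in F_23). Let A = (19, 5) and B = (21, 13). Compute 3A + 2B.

(10, 7)

First 3A:
Repeated addition: build up to 3A.
2A: tangent at (19, 5): λ = (3·19² + 21)/(2·5) ≡ 0/10. 10⁻¹ ≡ 7 (mod 23), so λ ≡ 0·7 ≡ 0.
  x = λ² - 19 - 19 = 0 - 38 ≡ 8; y = λ·(19 - 8) - 5 ≡ 18. → (8, 18)
3A: (8, 18) + (19, 5). λ = (5 - 18)/(19 - 8) ≡ 10/11 mod 23. 11⁻¹ ≡ 21 (mod 23) since 11·21 = 231 ≡ 1, so λ ≡ 3.
  x = λ² - 8 - 19 = 9 - 27 ≡ 5; y = λ·(8 - 5) - 18 ≡ 14. → (5, 14)
3A = (5, 14).
Next 2B:
Repeated addition: build up to 2B.
2B: tangent at (21, 13): λ = (3·21² + 21)/(2·13) ≡ 10/3. 3⁻¹ ≡ 8 (mod 23), so λ ≡ 10·8 ≡ 11.
  x = λ² - 21 - 21 = 121 - 42 ≡ 10; y = λ·(21 - 10) - 13 ≡ 16. → (10, 16)
2B = (10, 16).
Finally 3A + 2B:
(5, 14) + (10, 16). λ = (16 - 14)/(10 - 5) ≡ 2/5 mod 23. 5⁻¹ ≡ 14 (mod 23), so λ ≡ 5.
  x = λ² - 5 - 10 = 25 - 15 ≡ 10; y = λ·(5 - 10) - 14 ≡ 7. → (10, 7)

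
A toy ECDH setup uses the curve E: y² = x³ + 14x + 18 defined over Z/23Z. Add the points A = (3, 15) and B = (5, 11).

(19, 17)

(3, 15) + (5, 11). λ = (11 - 15)/(5 - 3) ≡ 19/2 mod 23. 2⁻¹ ≡ 12 (mod 23), so λ ≡ 21.
  x = λ² - 3 - 5 = 441 - 8 ≡ 19; y = λ·(3 - 19) - 15 ≡ 17. → (19, 17)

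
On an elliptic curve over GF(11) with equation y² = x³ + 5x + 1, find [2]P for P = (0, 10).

tangent at (0, 10): λ = (3·0² + 5)/(2·10) ≡ 5/9. 9⁻¹ ≡ 5 (mod 11), so λ ≡ 5·5 ≡ 3.
  x = λ² - 0 - 0 = 9 - 0 ≡ 9; y = λ·(0 - 9) - 10 ≡ 7. → (9, 7)

(9, 7)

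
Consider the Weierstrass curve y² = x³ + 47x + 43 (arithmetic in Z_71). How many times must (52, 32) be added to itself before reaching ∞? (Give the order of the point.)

2P: tangent at (52, 32): λ = (3·52² + 47)/(2·32) ≡ 65/64. 64⁻¹ ≡ 10 (mod 71), so λ ≡ 65·10 ≡ 11.
  x = λ² - 52 - 52 = 121 - 104 ≡ 17; y = λ·(52 - 17) - 32 ≡ 69. → (17, 69)
3P: (17, 69) + (52, 32). λ = (32 - 69)/(52 - 17) ≡ 34/35 mod 71. 35⁻¹ ≡ 69 (mod 71), so λ ≡ 3.
  x = λ² - 17 - 52 = 9 - 69 ≡ 11; y = λ·(17 - 11) - 69 ≡ 20. → (11, 20)
4P: (11, 20) + (52, 32). λ = (32 - 20)/(52 - 11) ≡ 12/41 mod 71. 41⁻¹ ≡ 26 (mod 71), so λ ≡ 28.
  x = λ² - 11 - 52 = 784 - 63 ≡ 11; y = λ·(11 - 11) - 20 ≡ 51. → (11, 51)
5P: (11, 51) + (52, 32). λ = (32 - 51)/(52 - 11) ≡ 52/41 mod 71. 41⁻¹ ≡ 26 (mod 71), so λ ≡ 3.
  x = λ² - 11 - 52 = 9 - 63 ≡ 17; y = λ·(11 - 17) - 51 ≡ 2. → (17, 2)
6P: (17, 2) + (52, 32). λ = (32 - 2)/(52 - 17) ≡ 30/35 mod 71. 35⁻¹ ≡ 69 (mod 71) since 35·69 = 2415 ≡ 1, so λ ≡ 11.
  x = λ² - 17 - 52 = 121 - 69 ≡ 52; y = λ·(17 - 52) - 2 ≡ 39. → (52, 39)
7P: (52, 39) + (52, 32): same x and y₁ ≡ -y₂, so the sum is ∞.
7P = ∞, so the order is 7.

7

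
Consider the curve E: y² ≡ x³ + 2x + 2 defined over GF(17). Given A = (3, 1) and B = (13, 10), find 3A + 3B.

(0, 6)

First 3A:
Repeated addition: build up to 3A.
2A: tangent at (3, 1): λ = (3·3² + 2)/(2·1) ≡ 12/2. 2⁻¹ ≡ 9 (mod 17) since 2·9 = 18 ≡ 1, so λ ≡ 12·9 ≡ 6.
  x = λ² - 3 - 3 = 36 - 6 ≡ 13; y = λ·(3 - 13) - 1 ≡ 7. → (13, 7)
3A: (13, 7) + (3, 1). λ = (1 - 7)/(3 - 13) ≡ 11/7 mod 17. 7⁻¹ ≡ 5 (mod 17), so λ ≡ 4.
  x = λ² - 13 - 3 = 16 - 16 ≡ 0; y = λ·(13 - 0) - 7 ≡ 11. → (0, 11)
3A = (0, 11).
Next 3B:
Repeated addition: build up to 3B.
2B: tangent at (13, 10): λ = (3·13² + 2)/(2·10) ≡ 16/3. 3⁻¹ ≡ 6 (mod 17), so λ ≡ 16·6 ≡ 11.
  x = λ² - 13 - 13 = 121 - 26 ≡ 10; y = λ·(13 - 10) - 10 ≡ 6. → (10, 6)
3B: (10, 6) + (13, 10). λ = (10 - 6)/(13 - 10) ≡ 4/3 mod 17. 3⁻¹ ≡ 6 (mod 17) since 3·6 = 18 ≡ 1, so λ ≡ 7.
  x = λ² - 10 - 13 = 49 - 23 ≡ 9; y = λ·(10 - 9) - 6 ≡ 1. → (9, 1)
3B = (9, 1).
Finally 3A + 3B:
(0, 11) + (9, 1). λ = (1 - 11)/(9 - 0) ≡ 7/9 mod 17. 9⁻¹ ≡ 2 (mod 17) since 9·2 = 18 ≡ 1, so λ ≡ 14.
  x = λ² - 0 - 9 = 196 - 9 ≡ 0; y = λ·(0 - 0) - 11 ≡ 6. → (0, 6)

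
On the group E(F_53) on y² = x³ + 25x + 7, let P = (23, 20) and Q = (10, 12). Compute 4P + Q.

First 4P:
Repeated addition: build up to 4P.
2P: tangent at (23, 20): λ = (3·23² + 25)/(2·20) ≡ 22/40. 40⁻¹ ≡ 4 (mod 53) since 40·4 = 160 ≡ 1, so λ ≡ 22·4 ≡ 35.
  x = λ² - 23 - 23 = 1225 - 46 ≡ 13; y = λ·(23 - 13) - 20 ≡ 12. → (13, 12)
3P: (13, 12) + (23, 20). λ = (20 - 12)/(23 - 13) ≡ 8/10 mod 53. 10⁻¹ ≡ 16 (mod 53) since 10·16 = 160 ≡ 1, so λ ≡ 22.
  x = λ² - 13 - 23 = 484 - 36 ≡ 24; y = λ·(13 - 24) - 12 ≡ 11. → (24, 11)
4P: (24, 11) + (23, 20). λ = (20 - 11)/(23 - 24) ≡ 9/52 mod 53. 52⁻¹ ≡ 52 (mod 53), so λ ≡ 44.
  x = λ² - 24 - 23 = 1936 - 47 ≡ 34; y = λ·(24 - 34) - 11 ≡ 26. → (34, 26)
4P = (34, 26).
Finally 4P + Q:
(34, 26) + (10, 12). λ = (12 - 26)/(10 - 34) ≡ 39/29 mod 53. 29⁻¹ ≡ 11 (mod 53) since 29·11 = 319 ≡ 1, so λ ≡ 5.
  x = λ² - 34 - 10 = 25 - 44 ≡ 34; y = λ·(34 - 34) - 26 ≡ 27. → (34, 27)

(34, 27)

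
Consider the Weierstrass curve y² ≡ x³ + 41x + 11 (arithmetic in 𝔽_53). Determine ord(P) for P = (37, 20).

2P: tangent at (37, 20): λ = (3·37² + 41)/(2·20) ≡ 14/40. 40⁻¹ ≡ 4 (mod 53), so λ ≡ 14·4 ≡ 3.
  x = λ² - 37 - 37 = 9 - 74 ≡ 41; y = λ·(37 - 41) - 20 ≡ 21. → (41, 21)
3P: (41, 21) + (37, 20). λ = (20 - 21)/(37 - 41) ≡ 52/49 mod 53. 49⁻¹ ≡ 13 (mod 53), so λ ≡ 40.
  x = λ² - 41 - 37 = 1600 - 78 ≡ 38; y = λ·(41 - 38) - 21 ≡ 46. → (38, 46)
4P: (38, 46) + (37, 20). λ = (20 - 46)/(37 - 38) ≡ 27/52 mod 53. 52⁻¹ ≡ 52 (mod 53), so λ ≡ 26.
  x = λ² - 38 - 37 = 676 - 75 ≡ 18; y = λ·(38 - 18) - 46 ≡ 50. → (18, 50)
5P: (18, 50) + (37, 20). λ = (20 - 50)/(37 - 18) ≡ 23/19 mod 53. 19⁻¹ ≡ 14 (mod 53), so λ ≡ 4.
  x = λ² - 18 - 37 = 16 - 55 ≡ 14; y = λ·(18 - 14) - 50 ≡ 19. → (14, 19)
6P: (14, 19) + (37, 20). λ = (20 - 19)/(37 - 14) ≡ 1/23 mod 53. 23⁻¹ ≡ 30 (mod 53), so λ ≡ 30.
  x = λ² - 14 - 37 = 900 - 51 ≡ 1; y = λ·(14 - 1) - 19 ≡ 0. → (1, 0)
7P: (1, 0) + (37, 20). λ = (20 - 0)/(37 - 1) ≡ 20/36 mod 53. 36⁻¹ ≡ 28 (mod 53), so λ ≡ 30.
  x = λ² - 1 - 37 = 900 - 38 ≡ 14; y = λ·(1 - 14) - 0 ≡ 34. → (14, 34)
8P: (14, 34) + (37, 20). λ = (20 - 34)/(37 - 14) ≡ 39/23 mod 53. 23⁻¹ ≡ 30 (mod 53) since 23·30 = 690 ≡ 1, so λ ≡ 4.
  x = λ² - 14 - 37 = 16 - 51 ≡ 18; y = λ·(14 - 18) - 34 ≡ 3. → (18, 3)
9P: (18, 3) + (37, 20). λ = (20 - 3)/(37 - 18) ≡ 17/19 mod 53. 19⁻¹ ≡ 14 (mod 53), so λ ≡ 26.
  x = λ² - 18 - 37 = 676 - 55 ≡ 38; y = λ·(18 - 38) - 3 ≡ 7. → (38, 7)
10P: (38, 7) + (37, 20). λ = (20 - 7)/(37 - 38) ≡ 13/52 mod 53. 52⁻¹ ≡ 52 (mod 53), so λ ≡ 40.
  x = λ² - 38 - 37 = 1600 - 75 ≡ 41; y = λ·(38 - 41) - 7 ≡ 32. → (41, 32)
11P: (41, 32) + (37, 20). λ = (20 - 32)/(37 - 41) ≡ 41/49 mod 53. 49⁻¹ ≡ 13 (mod 53) since 49·13 = 637 ≡ 1, so λ ≡ 3.
  x = λ² - 41 - 37 = 9 - 78 ≡ 37; y = λ·(41 - 37) - 32 ≡ 33. → (37, 33)
12P: (37, 33) + (37, 20): same x and y₁ ≡ -y₂, so the sum is ∞.
12P = ∞, so the order is 12.

12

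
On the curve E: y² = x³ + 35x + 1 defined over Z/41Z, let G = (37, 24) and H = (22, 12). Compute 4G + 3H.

(0, 40)

First 4G:
Double-and-add on 4 = (100)₂. Start with G = (37, 24) for the leading 1-bit.
double: tangent at (37, 24): λ = (3·37² + 35)/(2·24) ≡ 1/7. 7⁻¹ ≡ 6 (mod 41), so λ ≡ 1·6 ≡ 6.
  x = λ² - 37 - 37 = 36 - 74 ≡ 3; y = λ·(37 - 3) - 24 ≡ 16. → (3, 16)
double: tangent at (3, 16): λ = (3·3² + 35)/(2·16) ≡ 21/32. 32⁻¹ ≡ 9 (mod 41), so λ ≡ 21·9 ≡ 25.
  x = λ² - 3 - 3 = 625 - 6 ≡ 4; y = λ·(3 - 4) - 16 ≡ 0. → (4, 0)
4G = (4, 0).
Next 3H:
Repeated addition: build up to 3H.
2H: tangent at (22, 12): λ = (3·22² + 35)/(2·12) ≡ 11/24. 24⁻¹ ≡ 12 (mod 41), so λ ≡ 11·12 ≡ 9.
  x = λ² - 22 - 22 = 81 - 44 ≡ 37; y = λ·(22 - 37) - 12 ≡ 17. → (37, 17)
3H: (37, 17) + (22, 12). λ = (12 - 17)/(22 - 37) ≡ 36/26 mod 41. 26⁻¹ ≡ 30 (mod 41), so λ ≡ 14.
  x = λ² - 37 - 22 = 196 - 59 ≡ 14; y = λ·(37 - 14) - 17 ≡ 18. → (14, 18)
3H = (14, 18).
Finally 4G + 3H:
(4, 0) + (14, 18). λ = (18 - 0)/(14 - 4) ≡ 18/10 mod 41. 10⁻¹ ≡ 37 (mod 41), so λ ≡ 10.
  x = λ² - 4 - 14 = 100 - 18 ≡ 0; y = λ·(4 - 0) - 0 ≡ 40. → (0, 40)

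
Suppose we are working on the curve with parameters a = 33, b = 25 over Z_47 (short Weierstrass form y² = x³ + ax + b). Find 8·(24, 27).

Write G = (24, 27).
Repeated addition: build up to 8G.
2G: tangent at (24, 27): λ = (3·24² + 33)/(2·27) ≡ 22/7. 7⁻¹ ≡ 27 (mod 47) since 7·27 = 189 ≡ 1, so λ ≡ 22·27 ≡ 30.
  x = λ² - 24 - 24 = 900 - 48 ≡ 6; y = λ·(24 - 6) - 27 ≡ 43. → (6, 43)
3G: (6, 43) + (24, 27). λ = (27 - 43)/(24 - 6) ≡ 31/18 mod 47. 18⁻¹ ≡ 34 (mod 47) since 18·34 = 612 ≡ 1, so λ ≡ 20.
  x = λ² - 6 - 24 = 400 - 30 ≡ 41; y = λ·(6 - 41) - 43 ≡ 9. → (41, 9)
4G: (41, 9) + (24, 27). λ = (27 - 9)/(24 - 41) ≡ 18/30 mod 47. 30⁻¹ ≡ 11 (mod 47) since 30·11 = 330 ≡ 1, so λ ≡ 10.
  x = λ² - 41 - 24 = 100 - 65 ≡ 35; y = λ·(41 - 35) - 9 ≡ 4. → (35, 4)
5G: (35, 4) + (24, 27). λ = (27 - 4)/(24 - 35) ≡ 23/36 mod 47. 36⁻¹ ≡ 17 (mod 47), so λ ≡ 15.
  x = λ² - 35 - 24 = 225 - 59 ≡ 25; y = λ·(35 - 25) - 4 ≡ 5. → (25, 5)
6G: (25, 5) + (24, 27). λ = (27 - 5)/(24 - 25) ≡ 22/46 mod 47. 46⁻¹ ≡ 46 (mod 47), so λ ≡ 25.
  x = λ² - 25 - 24 = 625 - 49 ≡ 12; y = λ·(25 - 12) - 5 ≡ 38. → (12, 38)
7G: (12, 38) + (24, 27). λ = (27 - 38)/(24 - 12) ≡ 36/12 mod 47. 12⁻¹ ≡ 4 (mod 47) since 12·4 = 48 ≡ 1, so λ ≡ 3.
  x = λ² - 12 - 24 = 9 - 36 ≡ 20; y = λ·(12 - 20) - 38 ≡ 32. → (20, 32)
8G: (20, 32) + (24, 27). λ = (27 - 32)/(24 - 20) ≡ 42/4 mod 47. 4⁻¹ ≡ 12 (mod 47) since 4·12 = 48 ≡ 1, so λ ≡ 34.
  x = λ² - 20 - 24 = 1156 - 44 ≡ 31; y = λ·(20 - 31) - 32 ≡ 17. → (31, 17)

(31, 17)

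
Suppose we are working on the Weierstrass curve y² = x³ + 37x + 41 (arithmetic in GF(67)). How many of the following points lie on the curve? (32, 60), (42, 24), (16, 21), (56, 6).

2

(32, 60): 60² ≡ 49, rhs ≡ 24 → off.
(42, 24): 24² ≡ 40, rhs ≡ 40 → on.
(16, 21): 21² ≡ 39, rhs ≡ 39 → on.
(56, 6): 6² ≡ 36, rhs ≡ 45 → off.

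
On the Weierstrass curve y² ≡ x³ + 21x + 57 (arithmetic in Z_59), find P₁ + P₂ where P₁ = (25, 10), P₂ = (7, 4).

(25, 10) + (7, 4). λ = (4 - 10)/(7 - 25) ≡ 53/41 mod 59. 41⁻¹ ≡ 36 (mod 59), so λ ≡ 20.
  x = λ² - 25 - 7 = 400 - 32 ≡ 14; y = λ·(25 - 14) - 10 ≡ 33. → (14, 33)

(14, 33)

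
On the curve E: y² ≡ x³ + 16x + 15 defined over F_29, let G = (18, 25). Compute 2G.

tangent at (18, 25): λ = (3·18² + 16)/(2·25) ≡ 2/21. 21⁻¹ ≡ 18 (mod 29), so λ ≡ 2·18 ≡ 7.
  x = λ² - 18 - 18 = 49 - 36 ≡ 13; y = λ·(18 - 13) - 25 ≡ 10. → (13, 10)

(13, 10)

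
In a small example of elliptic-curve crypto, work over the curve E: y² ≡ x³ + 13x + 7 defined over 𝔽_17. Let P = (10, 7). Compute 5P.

(10, 10)

Double-and-add on 5 = (101)₂. Start with P = (10, 7) for the leading 1-bit.
double: tangent at (10, 7): λ = (3·10² + 13)/(2·7) ≡ 7/14. 14⁻¹ ≡ 11 (mod 17) since 14·11 = 154 ≡ 1, so λ ≡ 7·11 ≡ 9.
  x = λ² - 10 - 10 = 81 - 20 ≡ 10; y = λ·(10 - 10) - 7 ≡ 10. → (10, 10)
double: tangent at (10, 10): λ = (3·10² + 13)/(2·10) ≡ 7/3. 3⁻¹ ≡ 6 (mod 17) since 3·6 = 18 ≡ 1, so λ ≡ 7·6 ≡ 8.
  x = λ² - 10 - 10 = 64 - 20 ≡ 10; y = λ·(10 - 10) - 10 ≡ 7. → (10, 7)
add P: tangent at (10, 7): λ = (3·10² + 13)/(2·7) ≡ 7/14. 14⁻¹ ≡ 11 (mod 17), so λ ≡ 7·11 ≡ 9.
  x = λ² - 10 - 10 = 81 - 20 ≡ 10; y = λ·(10 - 10) - 7 ≡ 10. → (10, 10)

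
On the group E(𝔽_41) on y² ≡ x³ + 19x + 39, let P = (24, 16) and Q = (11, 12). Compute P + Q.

(1, 10)

(24, 16) + (11, 12). λ = (12 - 16)/(11 - 24) ≡ 37/28 mod 41. 28⁻¹ ≡ 22 (mod 41) since 28·22 = 616 ≡ 1, so λ ≡ 35.
  x = λ² - 24 - 11 = 1225 - 35 ≡ 1; y = λ·(24 - 1) - 16 ≡ 10. → (1, 10)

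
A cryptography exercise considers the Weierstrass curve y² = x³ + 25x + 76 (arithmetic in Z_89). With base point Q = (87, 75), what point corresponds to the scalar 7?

Repeated addition: build up to 7Q.
2Q: tangent at (87, 75): λ = (3·87² + 25)/(2·75) ≡ 37/61. 61⁻¹ ≡ 54 (mod 89), so λ ≡ 37·54 ≡ 40.
  x = λ² - 87 - 87 = 1600 - 174 ≡ 2; y = λ·(87 - 2) - 75 ≡ 32. → (2, 32)
3Q: (2, 32) + (87, 75). λ = (75 - 32)/(87 - 2) ≡ 43/85 mod 89. 85⁻¹ ≡ 22 (mod 89), so λ ≡ 56.
  x = λ² - 2 - 87 = 3136 - 89 ≡ 21; y = λ·(2 - 21) - 32 ≡ 61. → (21, 61)
4Q: (21, 61) + (87, 75). λ = (75 - 61)/(87 - 21) ≡ 14/66 mod 89. 66⁻¹ ≡ 58 (mod 89), so λ ≡ 11.
  x = λ² - 21 - 87 = 121 - 108 ≡ 13; y = λ·(21 - 13) - 61 ≡ 27. → (13, 27)
5Q: (13, 27) + (87, 75). λ = (75 - 27)/(87 - 13) ≡ 48/74 mod 89. 74⁻¹ ≡ 83 (mod 89), so λ ≡ 68.
  x = λ² - 13 - 87 = 4624 - 100 ≡ 74; y = λ·(13 - 74) - 27 ≡ 8. → (74, 8)
6Q: (74, 8) + (87, 75). λ = (75 - 8)/(87 - 74) ≡ 67/13 mod 89. 13⁻¹ ≡ 48 (mod 89), so λ ≡ 12.
  x = λ² - 74 - 87 = 144 - 161 ≡ 72; y = λ·(74 - 72) - 8 ≡ 16. → (72, 16)
7Q: (72, 16) + (87, 75). λ = (75 - 16)/(87 - 72) ≡ 59/15 mod 89. 15⁻¹ ≡ 6 (mod 89), so λ ≡ 87.
  x = λ² - 72 - 87 = 7569 - 159 ≡ 23; y = λ·(72 - 23) - 16 ≡ 64. → (23, 64)

(23, 64)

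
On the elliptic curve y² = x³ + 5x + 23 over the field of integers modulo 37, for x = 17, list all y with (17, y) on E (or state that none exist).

10, 27

x³ + 5x + 23 = 5021 ≡ 26 (mod 37).
Square roots of 26 mod 37: 10 and 27 (since 10² = 100 ≡ 26).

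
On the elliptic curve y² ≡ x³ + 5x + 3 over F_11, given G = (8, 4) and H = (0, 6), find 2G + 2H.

(1, 3)

First 2G:
Repeated addition: build up to 2G.
2G: tangent at (8, 4): λ = (3·8² + 5)/(2·4) ≡ 10/8. 8⁻¹ ≡ 7 (mod 11) since 8·7 = 56 ≡ 1, so λ ≡ 10·7 ≡ 4.
  x = λ² - 8 - 8 = 16 - 16 ≡ 0; y = λ·(8 - 0) - 4 ≡ 6. → (0, 6)
2G = (0, 6).
Next 2H:
Repeated addition: build up to 2H.
2H: tangent at (0, 6): λ = (3·0² + 5)/(2·6) ≡ 5/1. 1⁻¹ ≡ 1 (mod 11) since 1·1 = 1 ≡ 1, so λ ≡ 5·1 ≡ 5.
  x = λ² - 0 - 0 = 25 - 0 ≡ 3; y = λ·(0 - 3) - 6 ≡ 1. → (3, 1)
2H = (3, 1).
Finally 2G + 2H:
(0, 6) + (3, 1). λ = (1 - 6)/(3 - 0) ≡ 6/3 mod 11. 3⁻¹ ≡ 4 (mod 11) since 3·4 = 12 ≡ 1, so λ ≡ 2.
  x = λ² - 0 - 3 = 4 - 3 ≡ 1; y = λ·(0 - 1) - 6 ≡ 3. → (1, 3)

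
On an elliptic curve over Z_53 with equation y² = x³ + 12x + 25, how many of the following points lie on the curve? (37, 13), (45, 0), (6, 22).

(37, 13): 13² ≡ 10, rhs ≡ 30 → off.
(45, 0): 0² ≡ 0, rhs ≡ 0 → on.
(6, 22): 22² ≡ 7, rhs ≡ 48 → off.

1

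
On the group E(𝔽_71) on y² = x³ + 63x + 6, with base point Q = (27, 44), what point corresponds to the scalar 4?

Repeated addition: build up to 4Q.
2Q: tangent at (27, 44): λ = (3·27² + 63)/(2·44) ≡ 49/17. 17⁻¹ ≡ 46 (mod 71) since 17·46 = 782 ≡ 1, so λ ≡ 49·46 ≡ 53.
  x = λ² - 27 - 27 = 2809 - 54 ≡ 57; y = λ·(27 - 57) - 44 ≡ 70. → (57, 70)
3Q: (57, 70) + (27, 44). λ = (44 - 70)/(27 - 57) ≡ 45/41 mod 71. 41⁻¹ ≡ 26 (mod 71) since 41·26 = 1066 ≡ 1, so λ ≡ 34.
  x = λ² - 57 - 27 = 1156 - 84 ≡ 7; y = λ·(57 - 7) - 70 ≡ 68. → (7, 68)
4Q: (7, 68) + (27, 44). λ = (44 - 68)/(27 - 7) ≡ 47/20 mod 71. 20⁻¹ ≡ 32 (mod 71) since 20·32 = 640 ≡ 1, so λ ≡ 13.
  x = λ² - 7 - 27 = 169 - 34 ≡ 64; y = λ·(7 - 64) - 68 ≡ 43. → (64, 43)

(64, 43)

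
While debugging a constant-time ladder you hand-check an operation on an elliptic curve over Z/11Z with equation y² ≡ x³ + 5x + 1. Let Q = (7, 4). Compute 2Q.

tangent at (7, 4): λ = (3·7² + 5)/(2·4) ≡ 9/8. 8⁻¹ ≡ 7 (mod 11), so λ ≡ 9·7 ≡ 8.
  x = λ² - 7 - 7 = 64 - 14 ≡ 6; y = λ·(7 - 6) - 4 ≡ 4. → (6, 4)

(6, 4)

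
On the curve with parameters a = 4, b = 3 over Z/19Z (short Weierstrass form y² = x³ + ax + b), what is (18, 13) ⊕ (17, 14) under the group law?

(4, 11)

(18, 13) + (17, 14). λ = (14 - 13)/(17 - 18) ≡ 1/18 mod 19. 18⁻¹ ≡ 18 (mod 19) since 18·18 = 324 ≡ 1, so λ ≡ 18.
  x = λ² - 18 - 17 = 324 - 35 ≡ 4; y = λ·(18 - 4) - 13 ≡ 11. → (4, 11)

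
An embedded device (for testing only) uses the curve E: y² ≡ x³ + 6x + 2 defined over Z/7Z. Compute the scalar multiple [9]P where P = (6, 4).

O

Double-and-add on 9 = (1001)₂. Start with P = (6, 4) for the leading 1-bit.
double: tangent at (6, 4): λ = (3·6² + 6)/(2·4) ≡ 2/1. 1⁻¹ ≡ 1 (mod 7) since 1·1 = 1 ≡ 1, so λ ≡ 2·1 ≡ 2.
  x = λ² - 6 - 6 = 4 - 12 ≡ 6; y = λ·(6 - 6) - 4 ≡ 3. → (6, 3)
double: tangent at (6, 3): λ = (3·6² + 6)/(2·3) ≡ 2/6. 6⁻¹ ≡ 6 (mod 7) since 6·6 = 36 ≡ 1, so λ ≡ 2·6 ≡ 5.
  x = λ² - 6 - 6 = 25 - 12 ≡ 6; y = λ·(6 - 6) - 3 ≡ 4. → (6, 4)
double: tangent at (6, 4): λ = (3·6² + 6)/(2·4) ≡ 2/1. 1⁻¹ ≡ 1 (mod 7) since 1·1 = 1 ≡ 1, so λ ≡ 2·1 ≡ 2.
  x = λ² - 6 - 6 = 4 - 12 ≡ 6; y = λ·(6 - 6) - 4 ≡ 3. → (6, 3)
add P: (6, 3) + (6, 4): same x and y₁ ≡ -y₂, so the sum is O.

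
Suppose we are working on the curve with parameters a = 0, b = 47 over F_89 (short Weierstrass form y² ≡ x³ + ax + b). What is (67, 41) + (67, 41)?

tangent at (67, 41): λ = (3·67² + 0)/(2·41) ≡ 28/82. 82⁻¹ ≡ 38 (mod 89) since 82·38 = 3116 ≡ 1, so λ ≡ 28·38 ≡ 85.
  x = λ² - 67 - 67 = 7225 - 134 ≡ 60; y = λ·(67 - 60) - 41 ≡ 20. → (60, 20)

(60, 20)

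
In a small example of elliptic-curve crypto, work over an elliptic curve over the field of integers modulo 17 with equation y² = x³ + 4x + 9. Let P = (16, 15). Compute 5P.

Double-and-add on 5 = (101)₂. Start with P = (16, 15) for the leading 1-bit.
double: tangent at (16, 15): λ = (3·16² + 4)/(2·15) ≡ 7/13. 13⁻¹ ≡ 4 (mod 17), so λ ≡ 7·4 ≡ 11.
  x = λ² - 16 - 16 = 121 - 32 ≡ 4; y = λ·(16 - 4) - 15 ≡ 15. → (4, 15)
double: tangent at (4, 15): λ = (3·4² + 4)/(2·15) ≡ 1/13. 13⁻¹ ≡ 4 (mod 17), so λ ≡ 1·4 ≡ 4.
  x = λ² - 4 - 4 = 16 - 8 ≡ 8; y = λ·(4 - 8) - 15 ≡ 3. → (8, 3)
add P: (8, 3) + (16, 15). λ = (15 - 3)/(16 - 8) ≡ 12/8 mod 17. 8⁻¹ ≡ 15 (mod 17) since 8·15 = 120 ≡ 1, so λ ≡ 10.
  x = λ² - 8 - 16 = 100 - 24 ≡ 8; y = λ·(8 - 8) - 3 ≡ 14. → (8, 14)

(8, 14)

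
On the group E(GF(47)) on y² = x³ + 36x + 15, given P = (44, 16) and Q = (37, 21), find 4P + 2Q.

First 4P:
Double-and-add on 4 = (100)₂. Start with P = (44, 16) for the leading 1-bit.
double: tangent at (44, 16): λ = (3·44² + 36)/(2·16) ≡ 16/32. 32⁻¹ ≡ 25 (mod 47), so λ ≡ 16·25 ≡ 24.
  x = λ² - 44 - 44 = 576 - 88 ≡ 18; y = λ·(44 - 18) - 16 ≡ 44. → (18, 44)
double: tangent at (18, 44): λ = (3·18² + 36)/(2·44) ≡ 21/41. 41⁻¹ ≡ 39 (mod 47) since 41·39 = 1599 ≡ 1, so λ ≡ 21·39 ≡ 20.
  x = λ² - 18 - 18 = 400 - 36 ≡ 35; y = λ·(18 - 35) - 44 ≡ 39. → (35, 39)
4P = (35, 39).
Next 2Q:
Repeated addition: build up to 2Q.
2Q: tangent at (37, 21): λ = (3·37² + 36)/(2·21) ≡ 7/42. 42⁻¹ ≡ 28 (mod 47) since 42·28 = 1176 ≡ 1, so λ ≡ 7·28 ≡ 8.
  x = λ² - 37 - 37 = 64 - 74 ≡ 37; y = λ·(37 - 37) - 21 ≡ 26. → (37, 26)
2Q = (37, 26).
Finally 4P + 2Q:
(35, 39) + (37, 26). λ = (26 - 39)/(37 - 35) ≡ 34/2 mod 47. 2⁻¹ ≡ 24 (mod 47), so λ ≡ 17.
  x = λ² - 35 - 37 = 289 - 72 ≡ 29; y = λ·(35 - 29) - 39 ≡ 16. → (29, 16)

(29, 16)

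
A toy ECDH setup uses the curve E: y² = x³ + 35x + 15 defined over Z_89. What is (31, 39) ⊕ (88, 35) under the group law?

(2, 87)

(31, 39) + (88, 35). λ = (35 - 39)/(88 - 31) ≡ 85/57 mod 89. 57⁻¹ ≡ 25 (mod 89), so λ ≡ 78.
  x = λ² - 31 - 88 = 6084 - 119 ≡ 2; y = λ·(31 - 2) - 39 ≡ 87. → (2, 87)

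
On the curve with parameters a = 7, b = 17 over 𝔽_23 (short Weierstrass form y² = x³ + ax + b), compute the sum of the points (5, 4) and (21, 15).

(22, 3)

(5, 4) + (21, 15). λ = (15 - 4)/(21 - 5) ≡ 11/16 mod 23. 16⁻¹ ≡ 13 (mod 23), so λ ≡ 5.
  x = λ² - 5 - 21 = 25 - 26 ≡ 22; y = λ·(5 - 22) - 4 ≡ 3. → (22, 3)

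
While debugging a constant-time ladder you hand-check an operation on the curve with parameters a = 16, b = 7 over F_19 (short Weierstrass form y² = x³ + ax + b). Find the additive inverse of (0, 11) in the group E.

(0, 8)

-(0, 11) = (0, -11 mod 19) = (0, 8).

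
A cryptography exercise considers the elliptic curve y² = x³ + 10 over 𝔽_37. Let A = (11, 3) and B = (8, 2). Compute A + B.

(11, 3) + (8, 2). λ = (2 - 3)/(8 - 11) ≡ 36/34 mod 37. 34⁻¹ ≡ 12 (mod 37), so λ ≡ 25.
  x = λ² - 11 - 8 = 625 - 19 ≡ 14; y = λ·(11 - 14) - 3 ≡ 33. → (14, 33)

(14, 33)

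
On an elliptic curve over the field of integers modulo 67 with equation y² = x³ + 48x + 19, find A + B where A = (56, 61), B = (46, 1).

(1, 1)

(56, 61) + (46, 1). λ = (1 - 61)/(46 - 56) ≡ 7/57 mod 67. 57⁻¹ ≡ 20 (mod 67) since 57·20 = 1140 ≡ 1, so λ ≡ 6.
  x = λ² - 56 - 46 = 36 - 102 ≡ 1; y = λ·(56 - 1) - 61 ≡ 1. → (1, 1)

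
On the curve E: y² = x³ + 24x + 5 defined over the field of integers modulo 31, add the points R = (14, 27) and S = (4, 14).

(14, 27) + (4, 14). λ = (14 - 27)/(4 - 14) ≡ 18/21 mod 31. 21⁻¹ ≡ 3 (mod 31), so λ ≡ 23.
  x = λ² - 14 - 4 = 529 - 18 ≡ 15; y = λ·(14 - 15) - 27 ≡ 12. → (15, 12)

(15, 12)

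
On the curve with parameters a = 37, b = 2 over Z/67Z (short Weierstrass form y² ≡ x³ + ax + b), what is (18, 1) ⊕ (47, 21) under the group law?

(18, 1) + (47, 21). λ = (21 - 1)/(47 - 18) ≡ 20/29 mod 67. 29⁻¹ ≡ 37 (mod 67), so λ ≡ 3.
  x = λ² - 18 - 47 = 9 - 65 ≡ 11; y = λ·(18 - 11) - 1 ≡ 20. → (11, 20)

(11, 20)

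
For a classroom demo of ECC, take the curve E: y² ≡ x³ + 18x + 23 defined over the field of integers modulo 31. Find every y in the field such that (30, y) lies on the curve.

2, 29

x³ + 18x + 23 = 27563 ≡ 4 (mod 31).
Square roots of 4 mod 31: 2 and 29 (since 2² = 4 ≡ 4).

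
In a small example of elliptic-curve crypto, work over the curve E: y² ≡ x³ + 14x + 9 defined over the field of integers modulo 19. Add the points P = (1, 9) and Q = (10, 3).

(0, 3)

(1, 9) + (10, 3). λ = (3 - 9)/(10 - 1) ≡ 13/9 mod 19. 9⁻¹ ≡ 17 (mod 19) since 9·17 = 153 ≡ 1, so λ ≡ 12.
  x = λ² - 1 - 10 = 144 - 11 ≡ 0; y = λ·(1 - 0) - 9 ≡ 3. → (0, 3)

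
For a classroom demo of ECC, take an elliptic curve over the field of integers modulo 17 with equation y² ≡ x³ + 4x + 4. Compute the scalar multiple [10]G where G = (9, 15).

Repeated addition: build up to 10G.
2G: tangent at (9, 15): λ = (3·9² + 4)/(2·15) ≡ 9/13. 13⁻¹ ≡ 4 (mod 17), so λ ≡ 9·4 ≡ 2.
  x = λ² - 9 - 9 = 4 - 18 ≡ 3; y = λ·(9 - 3) - 15 ≡ 14. → (3, 14)
3G: (3, 14) + (9, 15). λ = (15 - 14)/(9 - 3) ≡ 1/6 mod 17. 6⁻¹ ≡ 3 (mod 17) since 6·3 = 18 ≡ 1, so λ ≡ 3.
  x = λ² - 3 - 9 = 9 - 12 ≡ 14; y = λ·(3 - 14) - 14 ≡ 4. → (14, 4)
4G: (14, 4) + (9, 15). λ = (15 - 4)/(9 - 14) ≡ 11/12 mod 17. 12⁻¹ ≡ 10 (mod 17), so λ ≡ 8.
  x = λ² - 14 - 9 = 64 - 23 ≡ 7; y = λ·(14 - 7) - 4 ≡ 1. → (7, 1)
5G: (7, 1) + (9, 15). λ = (15 - 1)/(9 - 7) ≡ 14/2 mod 17. 2⁻¹ ≡ 9 (mod 17) since 2·9 = 18 ≡ 1, so λ ≡ 7.
  x = λ² - 7 - 9 = 49 - 16 ≡ 16; y = λ·(7 - 16) - 1 ≡ 4. → (16, 4)
6G: (16, 4) + (9, 15). λ = (15 - 4)/(9 - 16) ≡ 11/10 mod 17. 10⁻¹ ≡ 12 (mod 17), so λ ≡ 13.
  x = λ² - 16 - 9 = 169 - 25 ≡ 8; y = λ·(16 - 8) - 4 ≡ 15. → (8, 15)
7G: (8, 15) + (9, 15). λ = (15 - 15)/(9 - 8) ≡ 0/1 mod 17. 1⁻¹ ≡ 1 (mod 17) since 1·1 = 1 ≡ 1, so λ ≡ 0.
  x = λ² - 8 - 9 = 0 - 17 ≡ 0; y = λ·(8 - 0) - 15 ≡ 2. → (0, 2)
8G: (0, 2) + (9, 15). λ = (15 - 2)/(9 - 0) ≡ 13/9 mod 17. 9⁻¹ ≡ 2 (mod 17) since 9·2 = 18 ≡ 1, so λ ≡ 9.
  x = λ² - 0 - 9 = 81 - 9 ≡ 4; y = λ·(0 - 4) - 2 ≡ 13. → (4, 13)
9G: (4, 13) + (9, 15). λ = (15 - 13)/(9 - 4) ≡ 2/5 mod 17. 5⁻¹ ≡ 7 (mod 17) since 5·7 = 35 ≡ 1, so λ ≡ 14.
  x = λ² - 4 - 9 = 196 - 13 ≡ 13; y = λ·(4 - 13) - 13 ≡ 14. → (13, 14)
10G: (13, 14) + (9, 15). λ = (15 - 14)/(9 - 13) ≡ 1/13 mod 17. 13⁻¹ ≡ 4 (mod 17) since 13·4 = 52 ≡ 1, so λ ≡ 4.
  x = λ² - 13 - 9 = 16 - 22 ≡ 11; y = λ·(13 - 11) - 14 ≡ 11. → (11, 11)

(11, 11)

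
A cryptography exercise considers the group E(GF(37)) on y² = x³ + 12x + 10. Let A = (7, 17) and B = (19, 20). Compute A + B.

(18, 8)

(7, 17) + (19, 20). λ = (20 - 17)/(19 - 7) ≡ 3/12 mod 37. 12⁻¹ ≡ 34 (mod 37), so λ ≡ 28.
  x = λ² - 7 - 19 = 784 - 26 ≡ 18; y = λ·(7 - 18) - 17 ≡ 8. → (18, 8)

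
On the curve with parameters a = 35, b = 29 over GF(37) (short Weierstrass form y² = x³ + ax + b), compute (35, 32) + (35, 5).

The two points share x = 35 and their y-coordinates satisfy 32 + 5 ≡ 0 (mod 37), so they are inverses. Their sum is O.

O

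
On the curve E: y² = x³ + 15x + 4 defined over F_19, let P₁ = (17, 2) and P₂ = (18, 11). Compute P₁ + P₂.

(8, 3)

(17, 2) + (18, 11). λ = (11 - 2)/(18 - 17) ≡ 9/1 mod 19. 1⁻¹ ≡ 1 (mod 19), so λ ≡ 9.
  x = λ² - 17 - 18 = 81 - 35 ≡ 8; y = λ·(17 - 8) - 2 ≡ 3. → (8, 3)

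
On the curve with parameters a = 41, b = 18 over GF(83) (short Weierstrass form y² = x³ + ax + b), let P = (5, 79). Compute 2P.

(55, 65)

tangent at (5, 79): λ = (3·5² + 41)/(2·79) ≡ 33/75. 75⁻¹ ≡ 31 (mod 83) since 75·31 = 2325 ≡ 1, so λ ≡ 33·31 ≡ 27.
  x = λ² - 5 - 5 = 729 - 10 ≡ 55; y = λ·(5 - 55) - 79 ≡ 65. → (55, 65)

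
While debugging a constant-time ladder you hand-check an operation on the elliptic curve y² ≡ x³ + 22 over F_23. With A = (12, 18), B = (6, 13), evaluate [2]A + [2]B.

First 2A:
Repeated addition: build up to 2A.
2A: tangent at (12, 18): λ = (3·12² + 0)/(2·18) ≡ 18/13. 13⁻¹ ≡ 16 (mod 23), so λ ≡ 18·16 ≡ 12.
  x = λ² - 12 - 12 = 144 - 24 ≡ 5; y = λ·(12 - 5) - 18 ≡ 20. → (5, 20)
2A = (5, 20).
Next 2B:
Repeated addition: build up to 2B.
2B: tangent at (6, 13): λ = (3·6² + 0)/(2·13) ≡ 16/3. 3⁻¹ ≡ 8 (mod 23), so λ ≡ 16·8 ≡ 13.
  x = λ² - 6 - 6 = 169 - 12 ≡ 19; y = λ·(6 - 19) - 13 ≡ 2. → (19, 2)
2B = (19, 2).
Finally 2A + 2B:
(5, 20) + (19, 2). λ = (2 - 20)/(19 - 5) ≡ 5/14 mod 23. 14⁻¹ ≡ 5 (mod 23), so λ ≡ 2.
  x = λ² - 5 - 19 = 4 - 24 ≡ 3; y = λ·(5 - 3) - 20 ≡ 7. → (3, 7)

(3, 7)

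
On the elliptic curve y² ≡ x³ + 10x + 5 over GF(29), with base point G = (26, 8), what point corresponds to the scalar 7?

(21, 14)

Double-and-add on 7 = (111)₂. Start with G = (26, 8) for the leading 1-bit.
double: tangent at (26, 8): λ = (3·26² + 10)/(2·8) ≡ 8/16. 16⁻¹ ≡ 20 (mod 29), so λ ≡ 8·20 ≡ 15.
  x = λ² - 26 - 26 = 225 - 52 ≡ 28; y = λ·(26 - 28) - 8 ≡ 20. → (28, 20)
add G: (28, 20) + (26, 8). λ = (8 - 20)/(26 - 28) ≡ 17/27 mod 29. 27⁻¹ ≡ 14 (mod 29) since 27·14 = 378 ≡ 1, so λ ≡ 6.
  x = λ² - 28 - 26 = 36 - 54 ≡ 11; y = λ·(28 - 11) - 20 ≡ 24. → (11, 24)
double: tangent at (11, 24): λ = (3·11² + 10)/(2·24) ≡ 25/19. 19⁻¹ ≡ 26 (mod 29), so λ ≡ 25·26 ≡ 12.
  x = λ² - 11 - 11 = 144 - 22 ≡ 6; y = λ·(11 - 6) - 24 ≡ 7. → (6, 7)
add G: (6, 7) + (26, 8). λ = (8 - 7)/(26 - 6) ≡ 1/20 mod 29. 20⁻¹ ≡ 16 (mod 29) since 20·16 = 320 ≡ 1, so λ ≡ 16.
  x = λ² - 6 - 26 = 256 - 32 ≡ 21; y = λ·(6 - 21) - 7 ≡ 14. → (21, 14)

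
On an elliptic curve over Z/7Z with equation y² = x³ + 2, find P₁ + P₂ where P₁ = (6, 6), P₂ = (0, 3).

(6, 6) + (0, 3). λ = (3 - 6)/(0 - 6) ≡ 4/1 mod 7. 1⁻¹ ≡ 1 (mod 7) since 1·1 = 1 ≡ 1, so λ ≡ 4.
  x = λ² - 6 - 0 = 16 - 6 ≡ 3; y = λ·(6 - 3) - 6 ≡ 6. → (3, 6)

(3, 6)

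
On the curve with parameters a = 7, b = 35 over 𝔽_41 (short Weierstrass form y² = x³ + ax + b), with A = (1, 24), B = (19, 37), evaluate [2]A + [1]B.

First 2A:
Repeated addition: build up to 2A.
2A: tangent at (1, 24): λ = (3·1² + 7)/(2·24) ≡ 10/7. 7⁻¹ ≡ 6 (mod 41), so λ ≡ 10·6 ≡ 19.
  x = λ² - 1 - 1 = 361 - 2 ≡ 31; y = λ·(1 - 31) - 24 ≡ 21. → (31, 21)
2A = (31, 21).
Finally 2A + B:
(31, 21) + (19, 37). λ = (37 - 21)/(19 - 31) ≡ 16/29 mod 41. 29⁻¹ ≡ 17 (mod 41), so λ ≡ 26.
  x = λ² - 31 - 19 = 676 - 50 ≡ 11; y = λ·(31 - 11) - 21 ≡ 7. → (11, 7)

(11, 7)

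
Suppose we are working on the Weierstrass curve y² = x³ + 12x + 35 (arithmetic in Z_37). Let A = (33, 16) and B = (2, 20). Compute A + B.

(33, 16) + (2, 20). λ = (20 - 16)/(2 - 33) ≡ 4/6 mod 37. 6⁻¹ ≡ 31 (mod 37), so λ ≡ 13.
  x = λ² - 33 - 2 = 169 - 35 ≡ 23; y = λ·(33 - 23) - 16 ≡ 3. → (23, 3)

(23, 3)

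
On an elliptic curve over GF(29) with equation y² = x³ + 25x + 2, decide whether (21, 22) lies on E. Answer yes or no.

no

y² = 22² ≡ 20; x³ + 25x + 2 = 9788 ≡ 15 (mod 29). 20 ≠ 15.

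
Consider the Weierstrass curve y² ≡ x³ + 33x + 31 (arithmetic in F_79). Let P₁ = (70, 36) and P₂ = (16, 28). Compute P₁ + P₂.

(70, 36) + (16, 28). λ = (28 - 36)/(16 - 70) ≡ 71/25 mod 79. 25⁻¹ ≡ 19 (mod 79), so λ ≡ 6.
  x = λ² - 70 - 16 = 36 - 86 ≡ 29; y = λ·(70 - 29) - 36 ≡ 52. → (29, 52)

(29, 52)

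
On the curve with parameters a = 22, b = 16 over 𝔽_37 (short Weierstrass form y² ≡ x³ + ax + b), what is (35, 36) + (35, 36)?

(34, 21)

tangent at (35, 36): λ = (3·35² + 22)/(2·36) ≡ 34/35. 35⁻¹ ≡ 18 (mod 37) since 35·18 = 630 ≡ 1, so λ ≡ 34·18 ≡ 20.
  x = λ² - 35 - 35 = 400 - 70 ≡ 34; y = λ·(35 - 34) - 36 ≡ 21. → (34, 21)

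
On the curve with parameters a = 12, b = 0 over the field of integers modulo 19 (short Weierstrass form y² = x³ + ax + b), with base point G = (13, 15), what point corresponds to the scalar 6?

(17, 14)

Repeated addition: build up to 6G.
2G: tangent at (13, 15): λ = (3·13² + 12)/(2·15) ≡ 6/11. 11⁻¹ ≡ 7 (mod 19), so λ ≡ 6·7 ≡ 4.
  x = λ² - 13 - 13 = 16 - 26 ≡ 9; y = λ·(13 - 9) - 15 ≡ 1. → (9, 1)
3G: (9, 1) + (13, 15). λ = (15 - 1)/(13 - 9) ≡ 14/4 mod 19. 4⁻¹ ≡ 5 (mod 19) since 4·5 = 20 ≡ 1, so λ ≡ 13.
  x = λ² - 9 - 13 = 169 - 22 ≡ 14; y = λ·(9 - 14) - 1 ≡ 10. → (14, 10)
4G: (14, 10) + (13, 15). λ = (15 - 10)/(13 - 14) ≡ 5/18 mod 19. 18⁻¹ ≡ 18 (mod 19) since 18·18 = 324 ≡ 1, so λ ≡ 14.
  x = λ² - 14 - 13 = 196 - 27 ≡ 17; y = λ·(14 - 17) - 10 ≡ 5. → (17, 5)
5G: (17, 5) + (13, 15). λ = (15 - 5)/(13 - 17) ≡ 10/15 mod 19. 15⁻¹ ≡ 14 (mod 19), so λ ≡ 7.
  x = λ² - 17 - 13 = 49 - 30 ≡ 0; y = λ·(17 - 0) - 5 ≡ 0. → (0, 0)
6G: (0, 0) + (13, 15). λ = (15 - 0)/(13 - 0) ≡ 15/13 mod 19. 13⁻¹ ≡ 3 (mod 19), so λ ≡ 7.
  x = λ² - 0 - 13 = 49 - 13 ≡ 17; y = λ·(0 - 17) - 0 ≡ 14. → (17, 14)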